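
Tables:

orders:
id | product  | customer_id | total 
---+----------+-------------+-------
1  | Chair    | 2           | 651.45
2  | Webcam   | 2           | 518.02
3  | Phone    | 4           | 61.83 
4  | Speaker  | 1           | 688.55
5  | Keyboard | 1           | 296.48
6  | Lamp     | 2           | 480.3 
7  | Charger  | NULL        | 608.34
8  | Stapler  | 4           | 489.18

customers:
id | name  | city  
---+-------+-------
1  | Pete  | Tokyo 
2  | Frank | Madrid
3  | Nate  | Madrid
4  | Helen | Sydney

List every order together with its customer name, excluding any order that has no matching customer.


INNER JOIN keeps only orders rows whose customer_id matches an id in customers. Walk through each order:
  - order 1 (Chair): customer_id=2 -> matches Frank
  - order 2 (Webcam): customer_id=2 -> matches Frank
  - order 3 (Phone): customer_id=4 -> matches Helen
  - order 4 (Speaker): customer_id=1 -> matches Pete
  - order 5 (Keyboard): customer_id=1 -> matches Pete
  - order 6 (Lamp): customer_id=2 -> matches Frank
  - order 7 (Charger): customer_id=NULL, no match -> dropped
  - order 8 (Stapler): customer_id=4 -> matches Helen
So 1 of 8 rows is dropped.

SQL:
SELECT a.product, b.name AS customer
FROM orders a
INNER JOIN customers b ON a.customer_id = b.id

Result:
product  | customer
---------+---------
Chair    | Frank   
Webcam   | Frank   
Phone    | Helen   
Speaker  | Pete    
Keyboard | Pete    
Lamp     | Frank   
Stapler  | Helen   


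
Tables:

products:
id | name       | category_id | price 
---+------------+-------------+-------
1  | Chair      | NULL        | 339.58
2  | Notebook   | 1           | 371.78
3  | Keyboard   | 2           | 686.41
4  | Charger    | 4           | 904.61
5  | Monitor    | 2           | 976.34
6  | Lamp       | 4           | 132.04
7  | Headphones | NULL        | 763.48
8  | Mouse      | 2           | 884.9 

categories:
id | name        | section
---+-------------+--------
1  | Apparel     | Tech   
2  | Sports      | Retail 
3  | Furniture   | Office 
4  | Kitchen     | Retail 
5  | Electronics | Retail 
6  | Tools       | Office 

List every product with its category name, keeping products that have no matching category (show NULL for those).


LEFT JOIN keeps every row from products (the left table); where category_id has no match in categories, the category columns become NULL. Walk through each product:
  - product 1 (Chair): category_id=NULL, no match -> kept with NULL
  - product 2 (Notebook): category_id=1 -> matches Apparel
  - product 3 (Keyboard): category_id=2 -> matches Sports
  - product 4 (Charger): category_id=4 -> matches Kitchen
  - product 5 (Monitor): category_id=2 -> matches Sports
  - product 6 (Lamp): category_id=4 -> matches Kitchen
  - product 7 (Headphones): category_id=NULL, no match -> kept with NULL
  - product 8 (Mouse): category_id=2 -> matches Sports
All 8 rows appear; 2 have NULL category.

SQL:
SELECT a.name, b.name AS category
FROM products a
LEFT JOIN categories b ON a.category_id = b.id

Result:
name       | category
-----------+---------
Chair      | NULL    
Notebook   | Apparel 
Keyboard   | Sports  
Charger    | Kitchen 
Monitor    | Sports  
Lamp       | Kitchen 
Headphones | NULL    
Mouse      | Sports  


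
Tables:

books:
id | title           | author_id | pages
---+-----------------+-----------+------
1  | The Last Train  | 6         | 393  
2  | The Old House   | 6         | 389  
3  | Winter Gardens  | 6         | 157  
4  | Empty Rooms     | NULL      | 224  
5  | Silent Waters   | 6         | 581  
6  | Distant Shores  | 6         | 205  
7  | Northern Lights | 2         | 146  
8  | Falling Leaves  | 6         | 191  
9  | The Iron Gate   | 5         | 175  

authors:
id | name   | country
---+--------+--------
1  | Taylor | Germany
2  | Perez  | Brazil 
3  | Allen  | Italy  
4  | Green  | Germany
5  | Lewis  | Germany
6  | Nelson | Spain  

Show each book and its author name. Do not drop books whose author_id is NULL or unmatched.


LEFT JOIN keeps every row from books (the left table); where author_id has no match in authors, the author columns become NULL. Walk through each book:
  - book 1 (The Last Train): author_id=6 -> matches Nelson
  - book 2 (The Old House): author_id=6 -> matches Nelson
  - book 3 (Winter Gardens): author_id=6 -> matches Nelson
  - book 4 (Empty Rooms): author_id=NULL, no match -> kept with NULL
  - book 5 (Silent Waters): author_id=6 -> matches Nelson
  - book 6 (Distant Shores): author_id=6 -> matches Nelson
  - book 7 (Northern Lights): author_id=2 -> matches Perez
  - book 8 (Falling Leaves): author_id=6 -> matches Nelson
  - book 9 (The Iron Gate): author_id=5 -> matches Lewis
All 9 rows appear; 1 has NULL author.

SQL:
SELECT a.title, b.name AS author
FROM books a
LEFT JOIN authors b ON a.author_id = b.id

Result:
title           | author
----------------+-------
The Last Train  | Nelson
The Old House   | Nelson
Winter Gardens  | Nelson
Empty Rooms     | NULL  
Silent Waters   | Nelson
Distant Shores  | Nelson
Northern Lights | Perez 
Falling Leaves  | Nelson
The Iron Gate   | Lewis 


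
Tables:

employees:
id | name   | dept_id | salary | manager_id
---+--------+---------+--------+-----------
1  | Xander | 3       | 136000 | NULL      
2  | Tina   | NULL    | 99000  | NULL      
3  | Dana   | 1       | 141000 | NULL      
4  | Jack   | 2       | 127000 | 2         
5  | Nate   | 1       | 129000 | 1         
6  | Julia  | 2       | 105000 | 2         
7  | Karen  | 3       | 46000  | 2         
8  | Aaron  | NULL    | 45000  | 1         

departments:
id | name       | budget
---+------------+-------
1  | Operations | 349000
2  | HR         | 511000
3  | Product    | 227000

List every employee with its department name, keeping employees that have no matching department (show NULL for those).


LEFT JOIN keeps every row from employees (the left table); where dept_id has no match in departments, the department columns become NULL. Walk through each employee:
  - employee 1 (Xander): dept_id=3 -> matches Product
  - employee 2 (Tina): dept_id=NULL, no match -> kept with NULL
  - employee 3 (Dana): dept_id=1 -> matches Operations
  - employee 4 (Jack): dept_id=2 -> matches HR
  - employee 5 (Nate): dept_id=1 -> matches Operations
  - employee 6 (Julia): dept_id=2 -> matches HR
  - employee 7 (Karen): dept_id=3 -> matches Product
  - employee 8 (Aaron): dept_id=NULL, no match -> kept with NULL
All 8 rows appear; 2 have NULL department.

SQL:
SELECT a.name, b.name AS department
FROM employees a
LEFT JOIN departments b ON a.dept_id = b.id

Result:
name   | department
-------+-----------
Xander | Product   
Tina   | NULL      
Dana   | Operations
Jack   | HR        
Nate   | Operations
Julia  | HR        
Karen  | Product   
Aaron  | NULL      


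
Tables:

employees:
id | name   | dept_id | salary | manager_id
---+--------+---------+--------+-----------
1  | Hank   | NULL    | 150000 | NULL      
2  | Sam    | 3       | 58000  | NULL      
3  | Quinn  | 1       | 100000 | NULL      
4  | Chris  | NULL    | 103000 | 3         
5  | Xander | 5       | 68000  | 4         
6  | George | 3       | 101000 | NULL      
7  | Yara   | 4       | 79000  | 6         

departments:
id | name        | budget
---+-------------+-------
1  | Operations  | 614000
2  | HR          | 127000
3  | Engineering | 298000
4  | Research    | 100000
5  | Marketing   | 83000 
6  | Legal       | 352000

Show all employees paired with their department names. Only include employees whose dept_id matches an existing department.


INNER JOIN keeps only employees rows whose dept_id matches an id in departments. Walk through each employee:
  - employee 1 (Hank): dept_id=NULL, no match -> dropped
  - employee 2 (Sam): dept_id=3 -> matches Engineering
  - employee 3 (Quinn): dept_id=1 -> matches Operations
  - employee 4 (Chris): dept_id=NULL, no match -> dropped
  - employee 5 (Xander): dept_id=5 -> matches Marketing
  - employee 6 (George): dept_id=3 -> matches Engineering
  - employee 7 (Yara): dept_id=4 -> matches Research
So 2 of 7 rows are dropped.

SQL:
SELECT a.name, b.name AS department
FROM employees a
INNER JOIN departments b ON a.dept_id = b.id

Result:
name   | department 
-------+------------
Sam    | Engineering
Quinn  | Operations 
Xander | Marketing  
George | Engineering
Yara   | Research   


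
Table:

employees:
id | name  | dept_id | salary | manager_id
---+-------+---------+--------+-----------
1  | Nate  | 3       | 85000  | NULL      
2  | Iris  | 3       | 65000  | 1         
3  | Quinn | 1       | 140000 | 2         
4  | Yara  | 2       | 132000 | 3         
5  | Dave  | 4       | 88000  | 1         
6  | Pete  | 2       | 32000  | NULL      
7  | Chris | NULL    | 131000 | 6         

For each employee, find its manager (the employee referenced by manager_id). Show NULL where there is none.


This is a self-join: employees is joined to a second copy of itself, matching each row's manager_id to another row's id. Use LEFT JOIN so rows with manager_id=NULL are kept.
  - employee 1 (Nate): manager_id=NULL -> NULL
  - employee 2 (Iris): manager_id=1 -> Nate
  - employee 3 (Quinn): manager_id=2 -> Iris
  - employee 4 (Yara): manager_id=3 -> Quinn
  - employee 5 (Dave): manager_id=1 -> Nate
  - employee 6 (Pete): manager_id=NULL -> NULL
  - employee 7 (Chris): manager_id=6 -> Pete

SQL:
SELECT a.name AS item, b.name AS manager
FROM employees a
LEFT JOIN employees b ON a.manager_id = b.id

Result:
item  | manager
------+--------
Nate  | NULL   
Iris  | Nate   
Quinn | Iris   
Yara  | Quinn  
Dave  | Nate   
Pete  | NULL   
Chris | Pete   


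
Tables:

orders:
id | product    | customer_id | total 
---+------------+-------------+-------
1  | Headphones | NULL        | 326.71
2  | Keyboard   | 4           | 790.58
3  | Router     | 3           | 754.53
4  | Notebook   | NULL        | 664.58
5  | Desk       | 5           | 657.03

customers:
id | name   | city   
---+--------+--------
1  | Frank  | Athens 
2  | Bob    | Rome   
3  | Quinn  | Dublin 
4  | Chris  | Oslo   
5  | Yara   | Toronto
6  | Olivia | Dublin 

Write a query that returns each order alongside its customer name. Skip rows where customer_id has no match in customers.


INNER JOIN keeps only orders rows whose customer_id matches an id in customers. Walk through each order:
  - order 1 (Headphones): customer_id=NULL, no match -> dropped
  - order 2 (Keyboard): customer_id=4 -> matches Chris
  - order 3 (Router): customer_id=3 -> matches Quinn
  - order 4 (Notebook): customer_id=NULL, no match -> dropped
  - order 5 (Desk): customer_id=5 -> matches Yara
So 2 of 5 rows are dropped.

SQL:
SELECT a.product, b.name AS customer
FROM orders a
INNER JOIN customers b ON a.customer_id = b.id

Result:
product  | customer
---------+---------
Keyboard | Chris   
Router   | Quinn   
Desk     | Yara    


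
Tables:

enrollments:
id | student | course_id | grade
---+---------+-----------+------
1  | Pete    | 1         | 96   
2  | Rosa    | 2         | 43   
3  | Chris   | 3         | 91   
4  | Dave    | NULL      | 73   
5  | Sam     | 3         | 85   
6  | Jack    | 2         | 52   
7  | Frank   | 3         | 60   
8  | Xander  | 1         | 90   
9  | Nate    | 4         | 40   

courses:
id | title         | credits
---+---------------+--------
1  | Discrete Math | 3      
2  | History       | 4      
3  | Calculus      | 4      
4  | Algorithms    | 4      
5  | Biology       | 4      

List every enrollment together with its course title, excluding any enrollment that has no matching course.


INNER JOIN keeps only enrollments rows whose course_id matches an id in courses. Walk through each enrollment:
  - enrollment 1 (Pete): course_id=1 -> matches Discrete Math
  - enrollment 2 (Rosa): course_id=2 -> matches History
  - enrollment 3 (Chris): course_id=3 -> matches Calculus
  - enrollment 4 (Dave): course_id=NULL, no match -> dropped
  - enrollment 5 (Sam): course_id=3 -> matches Calculus
  - enrollment 6 (Jack): course_id=2 -> matches History
  - enrollment 7 (Frank): course_id=3 -> matches Calculus
  - enrollment 8 (Xander): course_id=1 -> matches Discrete Math
  - enrollment 9 (Nate): course_id=4 -> matches Algorithms
So 1 of 9 rows is dropped.

SQL:
SELECT a.student, b.title AS course
FROM enrollments a
INNER JOIN courses b ON a.course_id = b.id

Result:
student | course       
--------+--------------
Pete    | Discrete Math
Rosa    | History      
Chris   | Calculus     
Sam     | Calculus     
Jack    | History      
Frank   | Calculus     
Xander  | Discrete Math
Nate    | Algorithms   


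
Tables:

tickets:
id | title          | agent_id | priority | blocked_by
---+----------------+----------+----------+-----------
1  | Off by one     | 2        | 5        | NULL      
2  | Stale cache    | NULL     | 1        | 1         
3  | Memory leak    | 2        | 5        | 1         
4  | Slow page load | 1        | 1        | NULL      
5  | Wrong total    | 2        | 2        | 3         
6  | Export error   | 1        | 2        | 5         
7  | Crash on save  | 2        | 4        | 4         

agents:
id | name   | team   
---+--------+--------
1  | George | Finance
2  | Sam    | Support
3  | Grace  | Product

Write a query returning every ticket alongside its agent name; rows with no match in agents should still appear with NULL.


LEFT JOIN keeps every row from tickets (the left table); where agent_id has no match in agents, the agent columns become NULL. Walk through each ticket:
  - ticket 1 (Off by one): agent_id=2 -> matches Sam
  - ticket 2 (Stale cache): agent_id=NULL, no match -> kept with NULL
  - ticket 3 (Memory leak): agent_id=2 -> matches Sam
  - ticket 4 (Slow page load): agent_id=1 -> matches George
  - ticket 5 (Wrong total): agent_id=2 -> matches Sam
  - ticket 6 (Export error): agent_id=1 -> matches George
  - ticket 7 (Crash on save): agent_id=2 -> matches Sam
All 7 rows appear; 1 has NULL agent.

SQL:
SELECT a.title, b.name AS agent
FROM tickets a
LEFT JOIN agents b ON a.agent_id = b.id

Result:
title          | agent 
---------------+-------
Off by one     | Sam   
Stale cache    | NULL  
Memory leak    | Sam   
Slow page load | George
Wrong total    | Sam   
Export error   | George
Crash on save  | Sam   


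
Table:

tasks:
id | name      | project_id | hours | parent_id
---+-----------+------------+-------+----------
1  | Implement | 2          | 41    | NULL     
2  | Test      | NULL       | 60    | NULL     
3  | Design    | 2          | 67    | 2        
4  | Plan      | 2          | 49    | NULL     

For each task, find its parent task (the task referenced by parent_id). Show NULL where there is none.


This is a self-join: tasks is joined to a second copy of itself, matching each row's parent_id to another row's id. Use LEFT JOIN so rows with parent_id=NULL are kept.
  - task 1 (Implement): parent_id=NULL -> NULL
  - task 2 (Test): parent_id=NULL -> NULL
  - task 3 (Design): parent_id=2 -> Test
  - task 4 (Plan): parent_id=NULL -> NULL

SQL:
SELECT a.name AS item, b.name AS parent
FROM tasks a
LEFT JOIN tasks b ON a.parent_id = b.id

Result:
item      | parent
----------+-------
Implement | NULL  
Test      | NULL  
Design    | Test  
Plan      | NULL  


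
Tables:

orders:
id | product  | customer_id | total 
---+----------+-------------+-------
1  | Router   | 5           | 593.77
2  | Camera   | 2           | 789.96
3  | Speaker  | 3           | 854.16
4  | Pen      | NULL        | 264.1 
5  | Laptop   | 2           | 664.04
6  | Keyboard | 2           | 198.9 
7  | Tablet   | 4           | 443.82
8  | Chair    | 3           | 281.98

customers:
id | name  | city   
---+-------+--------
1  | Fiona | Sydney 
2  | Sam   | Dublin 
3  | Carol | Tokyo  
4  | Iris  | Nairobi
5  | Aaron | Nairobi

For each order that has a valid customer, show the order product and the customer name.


INNER JOIN keeps only orders rows whose customer_id matches an id in customers. Walk through each order:
  - order 1 (Router): customer_id=5 -> matches Aaron
  - order 2 (Camera): customer_id=2 -> matches Sam
  - order 3 (Speaker): customer_id=3 -> matches Carol
  - order 4 (Pen): customer_id=NULL, no match -> dropped
  - order 5 (Laptop): customer_id=2 -> matches Sam
  - order 6 (Keyboard): customer_id=2 -> matches Sam
  - order 7 (Tablet): customer_id=4 -> matches Iris
  - order 8 (Chair): customer_id=3 -> matches Carol
So 1 of 8 rows is dropped.

SQL:
SELECT a.product, b.name AS customer
FROM orders a
INNER JOIN customers b ON a.customer_id = b.id

Result:
product  | customer
---------+---------
Router   | Aaron   
Camera   | Sam     
Speaker  | Carol   
Laptop   | Sam     
Keyboard | Sam     
Tablet   | Iris    
Chair    | Carol   


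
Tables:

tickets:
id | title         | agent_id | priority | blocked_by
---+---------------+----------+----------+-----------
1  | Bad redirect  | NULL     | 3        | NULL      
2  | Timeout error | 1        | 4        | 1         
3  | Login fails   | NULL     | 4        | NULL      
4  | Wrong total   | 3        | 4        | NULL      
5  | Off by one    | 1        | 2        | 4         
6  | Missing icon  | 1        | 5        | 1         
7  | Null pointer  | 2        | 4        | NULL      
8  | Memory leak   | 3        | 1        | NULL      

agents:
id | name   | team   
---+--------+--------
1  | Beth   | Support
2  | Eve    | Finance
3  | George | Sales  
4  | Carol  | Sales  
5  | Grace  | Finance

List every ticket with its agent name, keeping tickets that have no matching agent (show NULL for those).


LEFT JOIN keeps every row from tickets (the left table); where agent_id has no match in agents, the agent columns become NULL. Walk through each ticket:
  - ticket 1 (Bad redirect): agent_id=NULL, no match -> kept with NULL
  - ticket 2 (Timeout error): agent_id=1 -> matches Beth
  - ticket 3 (Login fails): agent_id=NULL, no match -> kept with NULL
  - ticket 4 (Wrong total): agent_id=3 -> matches George
  - ticket 5 (Off by one): agent_id=1 -> matches Beth
  - ticket 6 (Missing icon): agent_id=1 -> matches Beth
  - ticket 7 (Null pointer): agent_id=2 -> matches Eve
  - ticket 8 (Memory leak): agent_id=3 -> matches George
All 8 rows appear; 2 have NULL agent.

SQL:
SELECT a.title, b.name AS agent
FROM tickets a
LEFT JOIN agents b ON a.agent_id = b.id

Result:
title         | agent 
--------------+-------
Bad redirect  | NULL  
Timeout error | Beth  
Login fails   | NULL  
Wrong total   | George
Off by one    | Beth  
Missing icon  | Beth  
Null pointer  | Eve   
Memory leak   | George


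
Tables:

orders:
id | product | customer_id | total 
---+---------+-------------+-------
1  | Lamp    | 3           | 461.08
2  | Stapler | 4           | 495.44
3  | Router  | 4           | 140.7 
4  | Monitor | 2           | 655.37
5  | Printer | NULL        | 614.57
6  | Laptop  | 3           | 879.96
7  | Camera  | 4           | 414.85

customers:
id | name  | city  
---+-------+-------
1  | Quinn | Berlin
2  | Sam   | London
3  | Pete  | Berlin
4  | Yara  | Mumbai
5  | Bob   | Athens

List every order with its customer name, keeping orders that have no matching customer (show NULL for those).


LEFT JOIN keeps every row from orders (the left table); where customer_id has no match in customers, the customer columns become NULL. Walk through each order:
  - order 1 (Lamp): customer_id=3 -> matches Pete
  - order 2 (Stapler): customer_id=4 -> matches Yara
  - order 3 (Router): customer_id=4 -> matches Yara
  - order 4 (Monitor): customer_id=2 -> matches Sam
  - order 5 (Printer): customer_id=NULL, no match -> kept with NULL
  - order 6 (Laptop): customer_id=3 -> matches Pete
  - order 7 (Camera): customer_id=4 -> matches Yara
All 7 rows appear; 1 has NULL customer.

SQL:
SELECT a.product, b.name AS customer
FROM orders a
LEFT JOIN customers b ON a.customer_id = b.id

Result:
product | customer
--------+---------
Lamp    | Pete    
Stapler | Yara    
Router  | Yara    
Monitor | Sam     
Printer | NULL    
Laptop  | Pete    
Camera  | Yara    


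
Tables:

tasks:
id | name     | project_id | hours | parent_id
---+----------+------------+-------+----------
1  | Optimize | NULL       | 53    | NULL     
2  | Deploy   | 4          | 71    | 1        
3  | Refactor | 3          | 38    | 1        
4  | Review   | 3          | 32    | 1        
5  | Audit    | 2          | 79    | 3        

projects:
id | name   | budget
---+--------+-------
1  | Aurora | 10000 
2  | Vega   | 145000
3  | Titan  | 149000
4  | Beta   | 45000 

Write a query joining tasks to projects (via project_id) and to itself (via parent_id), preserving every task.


Two LEFT JOINs from the same base table tasks: one to projects via project_id, one to tasks itself via parent_id. Both are LEFT so every task is preserved.
Match against projects:
  - task 1 (Optimize): project_id=NULL, no match -> kept with NULL
  - task 2 (Deploy): project_id=4 -> matches Beta
  - task 3 (Refactor): project_id=3 -> matches Titan
  - task 4 (Review): project_id=3 -> matches Titan
  - task 5 (Audit): project_id=2 -> matches Vega
Match against tasks (self):
  - task 1 (Optimize): parent_id=NULL -> NULL
  - task 2 (Deploy): parent_id=1 -> Optimize
  - task 3 (Refactor): parent_id=1 -> Optimize
  - task 4 (Review): parent_id=1 -> Optimize
  - task 5 (Audit): parent_id=3 -> Refactor

SQL:
SELECT a.name, b.name AS project, c.name AS parent
FROM tasks a
LEFT JOIN projects b ON a.project_id = b.id
LEFT JOIN tasks c ON a.parent_id = c.id

Result:
name     | project | parent  
---------+---------+---------
Optimize | NULL    | NULL    
Deploy   | Beta    | Optimize
Refactor | Titan   | Optimize
Review   | Titan   | Optimize
Audit    | Vega    | Refactor


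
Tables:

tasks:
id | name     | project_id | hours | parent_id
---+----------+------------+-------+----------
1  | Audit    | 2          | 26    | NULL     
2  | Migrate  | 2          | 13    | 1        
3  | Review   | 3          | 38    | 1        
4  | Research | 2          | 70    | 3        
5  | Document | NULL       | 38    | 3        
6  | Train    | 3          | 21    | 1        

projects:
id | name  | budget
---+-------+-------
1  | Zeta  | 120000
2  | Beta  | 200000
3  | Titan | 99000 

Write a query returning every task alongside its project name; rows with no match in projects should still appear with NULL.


LEFT JOIN keeps every row from tasks (the left table); where project_id has no match in projects, the project columns become NULL. Walk through each task:
  - task 1 (Audit): project_id=2 -> matches Beta
  - task 2 (Migrate): project_id=2 -> matches Beta
  - task 3 (Review): project_id=3 -> matches Titan
  - task 4 (Research): project_id=2 -> matches Beta
  - task 5 (Document): project_id=NULL, no match -> kept with NULL
  - task 6 (Train): project_id=3 -> matches Titan
All 6 rows appear; 1 has NULL project.

SQL:
SELECT a.name, b.name AS project
FROM tasks a
LEFT JOIN projects b ON a.project_id = b.id

Result:
name     | project
---------+--------
Audit    | Beta   
Migrate  | Beta   
Review   | Titan  
Research | Beta   
Document | NULL   
Train    | Titan  


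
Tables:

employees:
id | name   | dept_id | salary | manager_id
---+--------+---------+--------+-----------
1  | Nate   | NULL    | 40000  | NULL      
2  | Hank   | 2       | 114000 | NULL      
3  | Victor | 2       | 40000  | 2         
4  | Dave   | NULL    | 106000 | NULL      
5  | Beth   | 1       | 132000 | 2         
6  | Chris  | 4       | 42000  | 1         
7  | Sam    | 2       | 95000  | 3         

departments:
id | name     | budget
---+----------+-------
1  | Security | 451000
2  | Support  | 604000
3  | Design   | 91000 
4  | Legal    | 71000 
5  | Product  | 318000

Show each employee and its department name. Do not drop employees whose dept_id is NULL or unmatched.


LEFT JOIN keeps every row from employees (the left table); where dept_id has no match in departments, the department columns become NULL. Walk through each employee:
  - employee 1 (Nate): dept_id=NULL, no match -> kept with NULL
  - employee 2 (Hank): dept_id=2 -> matches Support
  - employee 3 (Victor): dept_id=2 -> matches Support
  - employee 4 (Dave): dept_id=NULL, no match -> kept with NULL
  - employee 5 (Beth): dept_id=1 -> matches Security
  - employee 6 (Chris): dept_id=4 -> matches Legal
  - employee 7 (Sam): dept_id=2 -> matches Support
All 7 rows appear; 2 have NULL department.

SQL:
SELECT a.name, b.name AS department
FROM employees a
LEFT JOIN departments b ON a.dept_id = b.id

Result:
name   | department
-------+-----------
Nate   | NULL      
Hank   | Support   
Victor | Support   
Dave   | NULL      
Beth   | Security  
Chris  | Legal     
Sam    | Support   


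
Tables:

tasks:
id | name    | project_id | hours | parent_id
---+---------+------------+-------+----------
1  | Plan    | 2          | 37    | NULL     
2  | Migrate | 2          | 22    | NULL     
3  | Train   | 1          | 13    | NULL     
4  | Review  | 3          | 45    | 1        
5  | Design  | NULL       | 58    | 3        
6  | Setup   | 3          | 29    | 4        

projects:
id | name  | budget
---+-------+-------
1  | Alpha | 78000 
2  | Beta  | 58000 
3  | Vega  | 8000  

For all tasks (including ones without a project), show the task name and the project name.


LEFT JOIN keeps every row from tasks (the left table); where project_id has no match in projects, the project columns become NULL. Walk through each task:
  - task 1 (Plan): project_id=2 -> matches Beta
  - task 2 (Migrate): project_id=2 -> matches Beta
  - task 3 (Train): project_id=1 -> matches Alpha
  - task 4 (Review): project_id=3 -> matches Vega
  - task 5 (Design): project_id=NULL, no match -> kept with NULL
  - task 6 (Setup): project_id=3 -> matches Vega
All 6 rows appear; 1 has NULL project.

SQL:
SELECT a.name, b.name AS project
FROM tasks a
LEFT JOIN projects b ON a.project_id = b.id

Result:
name    | project
--------+--------
Plan    | Beta   
Migrate | Beta   
Train   | Alpha  
Review  | Vega   
Design  | NULL   
Setup   | Vega   


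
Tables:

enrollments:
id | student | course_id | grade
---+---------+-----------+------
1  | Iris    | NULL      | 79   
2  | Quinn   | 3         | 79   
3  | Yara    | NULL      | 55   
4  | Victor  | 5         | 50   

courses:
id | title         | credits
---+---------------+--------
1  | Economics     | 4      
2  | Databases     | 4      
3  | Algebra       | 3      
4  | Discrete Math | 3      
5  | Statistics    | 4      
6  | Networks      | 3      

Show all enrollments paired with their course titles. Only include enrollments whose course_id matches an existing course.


INNER JOIN keeps only enrollments rows whose course_id matches an id in courses. Walk through each enrollment:
  - enrollment 1 (Iris): course_id=NULL, no match -> dropped
  - enrollment 2 (Quinn): course_id=3 -> matches Algebra
  - enrollment 3 (Yara): course_id=NULL, no match -> dropped
  - enrollment 4 (Victor): course_id=5 -> matches Statistics
So 2 of 4 rows are dropped.

SQL:
SELECT a.student, b.title AS course
FROM enrollments a
INNER JOIN courses b ON a.course_id = b.id

Result:
student | course    
--------+-----------
Quinn   | Algebra   
Victor  | Statistics


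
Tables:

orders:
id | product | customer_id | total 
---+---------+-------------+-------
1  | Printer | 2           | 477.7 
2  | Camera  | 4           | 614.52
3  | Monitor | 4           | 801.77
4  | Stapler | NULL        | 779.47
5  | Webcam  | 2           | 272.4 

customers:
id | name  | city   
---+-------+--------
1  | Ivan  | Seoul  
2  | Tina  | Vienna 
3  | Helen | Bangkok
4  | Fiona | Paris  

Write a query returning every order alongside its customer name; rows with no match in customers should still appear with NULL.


LEFT JOIN keeps every row from orders (the left table); where customer_id has no match in customers, the customer columns become NULL. Walk through each order:
  - order 1 (Printer): customer_id=2 -> matches Tina
  - order 2 (Camera): customer_id=4 -> matches Fiona
  - order 3 (Monitor): customer_id=4 -> matches Fiona
  - order 4 (Stapler): customer_id=NULL, no match -> kept with NULL
  - order 5 (Webcam): customer_id=2 -> matches Tina
All 5 rows appear; 1 has NULL customer.

SQL:
SELECT a.product, b.name AS customer
FROM orders a
LEFT JOIN customers b ON a.customer_id = b.id

Result:
product | customer
--------+---------
Printer | Tina    
Camera  | Fiona   
Monitor | Fiona   
Stapler | NULL    
Webcam  | Tina    


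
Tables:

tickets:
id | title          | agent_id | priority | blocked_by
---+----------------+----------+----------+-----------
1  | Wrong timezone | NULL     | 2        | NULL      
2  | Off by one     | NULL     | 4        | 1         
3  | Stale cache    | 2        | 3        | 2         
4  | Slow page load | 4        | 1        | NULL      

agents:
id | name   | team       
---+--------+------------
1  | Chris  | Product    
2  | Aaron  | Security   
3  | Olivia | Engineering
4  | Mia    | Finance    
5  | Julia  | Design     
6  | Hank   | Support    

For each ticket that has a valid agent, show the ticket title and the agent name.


INNER JOIN keeps only tickets rows whose agent_id matches an id in agents. Walk through each ticket:
  - ticket 1 (Wrong timezone): agent_id=NULL, no match -> dropped
  - ticket 2 (Off by one): agent_id=NULL, no match -> dropped
  - ticket 3 (Stale cache): agent_id=2 -> matches Aaron
  - ticket 4 (Slow page load): agent_id=4 -> matches Mia
So 2 of 4 rows are dropped.

SQL:
SELECT a.title, b.name AS agent
FROM tickets a
INNER JOIN agents b ON a.agent_id = b.id

Result:
title          | agent
---------------+------
Stale cache    | Aaron
Slow page load | Mia  


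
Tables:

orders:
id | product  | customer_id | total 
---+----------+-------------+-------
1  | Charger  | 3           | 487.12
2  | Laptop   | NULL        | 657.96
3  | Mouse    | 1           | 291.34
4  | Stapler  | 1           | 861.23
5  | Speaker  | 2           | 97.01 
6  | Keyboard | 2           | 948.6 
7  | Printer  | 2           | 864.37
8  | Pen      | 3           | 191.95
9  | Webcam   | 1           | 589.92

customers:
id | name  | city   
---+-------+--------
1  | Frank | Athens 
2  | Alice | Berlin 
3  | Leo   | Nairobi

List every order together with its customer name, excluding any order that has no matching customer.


INNER JOIN keeps only orders rows whose customer_id matches an id in customers. Walk through each order:
  - order 1 (Charger): customer_id=3 -> matches Leo
  - order 2 (Laptop): customer_id=NULL, no match -> dropped
  - order 3 (Mouse): customer_id=1 -> matches Frank
  - order 4 (Stapler): customer_id=1 -> matches Frank
  - order 5 (Speaker): customer_id=2 -> matches Alice
  - order 6 (Keyboard): customer_id=2 -> matches Alice
  - order 7 (Printer): customer_id=2 -> matches Alice
  - order 8 (Pen): customer_id=3 -> matches Leo
  - order 9 (Webcam): customer_id=1 -> matches Frank
So 1 of 9 rows is dropped.

SQL:
SELECT a.product, b.name AS customer
FROM orders a
INNER JOIN customers b ON a.customer_id = b.id

Result:
product  | customer
---------+---------
Charger  | Leo     
Mouse    | Frank   
Stapler  | Frank   
Speaker  | Alice   
Keyboard | Alice   
Printer  | Alice   
Pen      | Leo     
Webcam   | Frank   


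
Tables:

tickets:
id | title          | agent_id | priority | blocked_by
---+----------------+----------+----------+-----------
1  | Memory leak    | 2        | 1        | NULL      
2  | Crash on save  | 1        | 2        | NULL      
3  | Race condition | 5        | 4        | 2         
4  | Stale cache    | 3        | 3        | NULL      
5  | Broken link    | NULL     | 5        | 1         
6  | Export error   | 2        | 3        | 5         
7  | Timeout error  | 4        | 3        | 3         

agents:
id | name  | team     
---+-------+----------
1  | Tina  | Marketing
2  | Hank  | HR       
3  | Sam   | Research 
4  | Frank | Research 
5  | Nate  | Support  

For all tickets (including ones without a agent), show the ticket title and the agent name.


LEFT JOIN keeps every row from tickets (the left table); where agent_id has no match in agents, the agent columns become NULL. Walk through each ticket:
  - ticket 1 (Memory leak): agent_id=2 -> matches Hank
  - ticket 2 (Crash on save): agent_id=1 -> matches Tina
  - ticket 3 (Race condition): agent_id=5 -> matches Nate
  - ticket 4 (Stale cache): agent_id=3 -> matches Sam
  - ticket 5 (Broken link): agent_id=NULL, no match -> kept with NULL
  - ticket 6 (Export error): agent_id=2 -> matches Hank
  - ticket 7 (Timeout error): agent_id=4 -> matches Frank
All 7 rows appear; 1 has NULL agent.

SQL:
SELECT a.title, b.name AS agent
FROM tickets a
LEFT JOIN agents b ON a.agent_id = b.id

Result:
title          | agent
---------------+------
Memory leak    | Hank 
Crash on save  | Tina 
Race condition | Nate 
Stale cache    | Sam  
Broken link    | NULL 
Export error   | Hank 
Timeout error  | Frank


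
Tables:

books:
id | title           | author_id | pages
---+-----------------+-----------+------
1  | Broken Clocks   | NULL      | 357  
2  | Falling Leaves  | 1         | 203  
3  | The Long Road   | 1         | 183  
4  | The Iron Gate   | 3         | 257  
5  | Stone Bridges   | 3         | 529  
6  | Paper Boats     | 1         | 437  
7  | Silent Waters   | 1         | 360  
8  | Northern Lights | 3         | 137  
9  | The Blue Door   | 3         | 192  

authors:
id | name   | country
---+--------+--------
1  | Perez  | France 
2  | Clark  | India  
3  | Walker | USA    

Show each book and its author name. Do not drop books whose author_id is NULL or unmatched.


LEFT JOIN keeps every row from books (the left table); where author_id has no match in authors, the author columns become NULL. Walk through each book:
  - book 1 (Broken Clocks): author_id=NULL, no match -> kept with NULL
  - book 2 (Falling Leaves): author_id=1 -> matches Perez
  - book 3 (The Long Road): author_id=1 -> matches Perez
  - book 4 (The Iron Gate): author_id=3 -> matches Walker
  - book 5 (Stone Bridges): author_id=3 -> matches Walker
  - book 6 (Paper Boats): author_id=1 -> matches Perez
  - book 7 (Silent Waters): author_id=1 -> matches Perez
  - book 8 (Northern Lights): author_id=3 -> matches Walker
  - book 9 (The Blue Door): author_id=3 -> matches Walker
All 9 rows appear; 1 has NULL author.

SQL:
SELECT a.title, b.name AS author
FROM books a
LEFT JOIN authors b ON a.author_id = b.id

Result:
title           | author
----------------+-------
Broken Clocks   | NULL  
Falling Leaves  | Perez 
The Long Road   | Perez 
The Iron Gate   | Walker
Stone Bridges   | Walker
Paper Boats     | Perez 
Silent Waters   | Perez 
Northern Lights | Walker
The Blue Door   | Walker


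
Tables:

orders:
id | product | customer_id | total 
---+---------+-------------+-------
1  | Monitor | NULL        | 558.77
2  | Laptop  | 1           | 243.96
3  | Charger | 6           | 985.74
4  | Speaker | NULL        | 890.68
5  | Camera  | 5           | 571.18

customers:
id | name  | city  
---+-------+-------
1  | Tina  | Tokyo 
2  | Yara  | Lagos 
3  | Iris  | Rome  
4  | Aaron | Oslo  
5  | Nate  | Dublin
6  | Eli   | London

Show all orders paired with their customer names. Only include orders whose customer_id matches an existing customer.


INNER JOIN keeps only orders rows whose customer_id matches an id in customers. Walk through each order:
  - order 1 (Monitor): customer_id=NULL, no match -> dropped
  - order 2 (Laptop): customer_id=1 -> matches Tina
  - order 3 (Charger): customer_id=6 -> matches Eli
  - order 4 (Speaker): customer_id=NULL, no match -> dropped
  - order 5 (Camera): customer_id=5 -> matches Nate
So 2 of 5 rows are dropped.

SQL:
SELECT a.product, b.name AS customer
FROM orders a
INNER JOIN customers b ON a.customer_id = b.id

Result:
product | customer
--------+---------
Laptop  | Tina    
Charger | Eli     
Camera  | Nate    


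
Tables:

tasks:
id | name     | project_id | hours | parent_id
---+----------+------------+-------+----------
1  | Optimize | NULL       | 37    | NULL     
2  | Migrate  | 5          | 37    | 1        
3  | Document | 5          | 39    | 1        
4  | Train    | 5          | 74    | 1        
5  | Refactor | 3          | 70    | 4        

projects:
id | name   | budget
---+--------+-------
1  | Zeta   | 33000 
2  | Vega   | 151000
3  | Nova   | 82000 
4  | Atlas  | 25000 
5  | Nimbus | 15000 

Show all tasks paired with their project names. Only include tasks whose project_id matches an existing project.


INNER JOIN keeps only tasks rows whose project_id matches an id in projects. Walk through each task:
  - task 1 (Optimize): project_id=NULL, no match -> dropped
  - task 2 (Migrate): project_id=5 -> matches Nimbus
  - task 3 (Document): project_id=5 -> matches Nimbus
  - task 4 (Train): project_id=5 -> matches Nimbus
  - task 5 (Refactor): project_id=3 -> matches Nova
So 1 of 5 rows is dropped.

SQL:
SELECT a.name, b.name AS project
FROM tasks a
INNER JOIN projects b ON a.project_id = b.id

Result:
name     | project
---------+--------
Migrate  | Nimbus 
Document | Nimbus 
Train    | Nimbus 
Refactor | Nova   


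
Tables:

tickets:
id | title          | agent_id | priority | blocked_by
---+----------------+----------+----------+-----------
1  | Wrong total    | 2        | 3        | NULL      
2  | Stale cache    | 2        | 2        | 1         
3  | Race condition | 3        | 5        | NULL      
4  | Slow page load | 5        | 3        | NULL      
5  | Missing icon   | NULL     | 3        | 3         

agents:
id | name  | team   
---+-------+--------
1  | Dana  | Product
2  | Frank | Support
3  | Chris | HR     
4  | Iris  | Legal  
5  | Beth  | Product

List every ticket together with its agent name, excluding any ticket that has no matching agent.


INNER JOIN keeps only tickets rows whose agent_id matches an id in agents. Walk through each ticket:
  - ticket 1 (Wrong total): agent_id=2 -> matches Frank
  - ticket 2 (Stale cache): agent_id=2 -> matches Frank
  - ticket 3 (Race condition): agent_id=3 -> matches Chris
  - ticket 4 (Slow page load): agent_id=5 -> matches Beth
  - ticket 5 (Missing icon): agent_id=NULL, no match -> dropped
So 1 of 5 rows is dropped.

SQL:
SELECT a.title, b.name AS agent
FROM tickets a
INNER JOIN agents b ON a.agent_id = b.id

Result:
title          | agent
---------------+------
Wrong total    | Frank
Stale cache    | Frank
Race condition | Chris
Slow page load | Beth 


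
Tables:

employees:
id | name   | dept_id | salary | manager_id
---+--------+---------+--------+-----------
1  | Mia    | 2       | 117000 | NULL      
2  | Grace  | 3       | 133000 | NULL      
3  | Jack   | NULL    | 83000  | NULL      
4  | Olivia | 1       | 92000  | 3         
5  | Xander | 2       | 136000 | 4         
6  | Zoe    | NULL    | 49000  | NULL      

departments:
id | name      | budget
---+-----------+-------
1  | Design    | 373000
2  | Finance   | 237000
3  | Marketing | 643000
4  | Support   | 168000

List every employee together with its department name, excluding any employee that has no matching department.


INNER JOIN keeps only employees rows whose dept_id matches an id in departments. Walk through each employee:
  - employee 1 (Mia): dept_id=2 -> matches Finance
  - employee 2 (Grace): dept_id=3 -> matches Marketing
  - employee 3 (Jack): dept_id=NULL, no match -> dropped
  - employee 4 (Olivia): dept_id=1 -> matches Design
  - employee 5 (Xander): dept_id=2 -> matches Finance
  - employee 6 (Zoe): dept_id=NULL, no match -> dropped
So 2 of 6 rows are dropped.

SQL:
SELECT a.name, b.name AS department
FROM employees a
INNER JOIN departments b ON a.dept_id = b.id

Result:
name   | department
-------+-----------
Mia    | Finance   
Grace  | Marketing 
Olivia | Design    
Xander | Finance   


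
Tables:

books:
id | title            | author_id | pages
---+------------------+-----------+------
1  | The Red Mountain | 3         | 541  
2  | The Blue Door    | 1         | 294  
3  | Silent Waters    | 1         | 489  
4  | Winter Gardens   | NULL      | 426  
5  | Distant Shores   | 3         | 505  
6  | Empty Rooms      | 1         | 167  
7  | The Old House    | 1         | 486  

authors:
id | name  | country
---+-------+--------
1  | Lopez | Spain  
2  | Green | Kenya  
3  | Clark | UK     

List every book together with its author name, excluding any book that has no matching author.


INNER JOIN keeps only books rows whose author_id matches an id in authors. Walk through each book:
  - book 1 (The Red Mountain): author_id=3 -> matches Clark
  - book 2 (The Blue Door): author_id=1 -> matches Lopez
  - book 3 (Silent Waters): author_id=1 -> matches Lopez
  - book 4 (Winter Gardens): author_id=NULL, no match -> dropped
  - book 5 (Distant Shores): author_id=3 -> matches Clark
  - book 6 (Empty Rooms): author_id=1 -> matches Lopez
  - book 7 (The Old House): author_id=1 -> matches Lopez
So 1 of 7 rows is dropped.

SQL:
SELECT a.title, b.name AS author
FROM books a
INNER JOIN authors b ON a.author_id = b.id

Result:
title            | author
-----------------+-------
The Red Mountain | Clark 
The Blue Door    | Lopez 
Silent Waters    | Lopez 
Distant Shores   | Clark 
Empty Rooms      | Lopez 
The Old House    | Lopez 
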